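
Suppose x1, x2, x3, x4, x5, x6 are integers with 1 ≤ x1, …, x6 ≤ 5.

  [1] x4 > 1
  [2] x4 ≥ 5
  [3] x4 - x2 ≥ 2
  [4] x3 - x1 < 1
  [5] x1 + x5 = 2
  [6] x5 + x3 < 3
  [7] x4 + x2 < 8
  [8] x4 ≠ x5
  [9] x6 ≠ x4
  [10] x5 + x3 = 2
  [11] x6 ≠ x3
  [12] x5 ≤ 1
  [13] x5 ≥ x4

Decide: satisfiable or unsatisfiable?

Unsatisfiable

From constraints 2 and 13: x5 ≥ x4 and x4 ≥ 5, so x5 ≥ 5. From constraint 12: x5 ≤ 1. But 1 < 5, so no value of x5 works.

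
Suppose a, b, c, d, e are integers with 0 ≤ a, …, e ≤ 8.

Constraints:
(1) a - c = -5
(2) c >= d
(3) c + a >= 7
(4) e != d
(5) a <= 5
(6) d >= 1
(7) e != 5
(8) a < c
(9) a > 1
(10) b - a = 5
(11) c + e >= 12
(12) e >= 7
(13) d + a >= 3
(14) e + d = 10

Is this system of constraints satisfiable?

Setting (a, b, c, d, e) = (2, 7, 7, 2, 8) satisfies everything: constraint 1: a - c = -5; constraint 3: c + a = 9, and the others follow.

Satisfiable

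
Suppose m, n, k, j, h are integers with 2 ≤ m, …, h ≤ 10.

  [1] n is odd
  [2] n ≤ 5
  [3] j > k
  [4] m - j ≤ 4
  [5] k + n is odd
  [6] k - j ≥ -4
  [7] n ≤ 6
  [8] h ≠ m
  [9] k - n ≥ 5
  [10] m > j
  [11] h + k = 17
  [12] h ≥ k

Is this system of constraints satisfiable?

Satisfiable

Try m = 10, n = 3, k = 8, j = 9, h = 9.
Check constraint 4: m - j = 1; constraint 6: k - j = -1. The remaining constraints are straightforward to verify.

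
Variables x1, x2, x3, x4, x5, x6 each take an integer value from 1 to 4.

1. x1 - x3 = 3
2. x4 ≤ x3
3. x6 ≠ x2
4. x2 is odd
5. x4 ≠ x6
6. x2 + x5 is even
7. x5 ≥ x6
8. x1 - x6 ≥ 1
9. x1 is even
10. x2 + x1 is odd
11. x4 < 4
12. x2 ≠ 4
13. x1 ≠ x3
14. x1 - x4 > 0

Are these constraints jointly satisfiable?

Satisfiable

Take x1 = 4, x2 = 1, x3 = 1, x4 = 1, x5 = 3, x6 = 3. Then constraint 1: x1 - x3 = 3; constraint 8: x1 - x6 = 1; constraint 14: x1 - x4 = 3, and every other listed constraint is also met.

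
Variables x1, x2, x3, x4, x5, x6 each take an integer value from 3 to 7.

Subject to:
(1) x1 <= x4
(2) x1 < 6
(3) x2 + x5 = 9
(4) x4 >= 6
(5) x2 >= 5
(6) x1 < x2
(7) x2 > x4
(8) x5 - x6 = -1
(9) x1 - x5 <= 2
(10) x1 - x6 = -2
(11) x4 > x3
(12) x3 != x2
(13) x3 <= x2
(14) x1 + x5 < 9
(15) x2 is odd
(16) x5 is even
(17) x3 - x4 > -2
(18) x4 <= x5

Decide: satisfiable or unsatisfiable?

From constraint 5: x2 ≥ 5. From constraints 4 and 18: x5 ≥ x4 ≥ 6. Hence x2 + x5 ≥ 11. But constraint 3 requires x2 + x5 = 9, and 9 < 11. Contradiction.

Unsatisfiable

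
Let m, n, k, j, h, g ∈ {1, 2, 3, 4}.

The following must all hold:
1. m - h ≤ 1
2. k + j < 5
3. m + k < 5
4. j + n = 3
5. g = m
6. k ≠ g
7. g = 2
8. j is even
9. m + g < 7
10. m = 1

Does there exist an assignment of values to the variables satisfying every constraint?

Unsatisfiable

Constraint 7 fixes g = 2 and constraint 10 fixes m = 1, but constraint 5 requires g = m. Since 2 ≠ 1, contradiction.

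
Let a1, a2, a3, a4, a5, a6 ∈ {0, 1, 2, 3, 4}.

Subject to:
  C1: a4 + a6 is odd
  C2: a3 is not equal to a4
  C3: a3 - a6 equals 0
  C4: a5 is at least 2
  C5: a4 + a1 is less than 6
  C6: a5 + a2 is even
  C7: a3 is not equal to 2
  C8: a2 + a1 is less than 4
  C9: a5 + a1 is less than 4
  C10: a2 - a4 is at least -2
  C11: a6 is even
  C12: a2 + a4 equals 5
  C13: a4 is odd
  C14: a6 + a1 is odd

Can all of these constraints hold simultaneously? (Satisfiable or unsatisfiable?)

The assignment a1 = 1, a2 = 2, a3 = 4, a4 = 3, a5 = 2, a6 = 4 works:
  constraint 3 holds since a3 - a6 = 0.
  constraint 5 holds since a4 + a1 = 4.
  constraint 8 holds since a2 + a1 = 3.
The rest check out directly.

Satisfiable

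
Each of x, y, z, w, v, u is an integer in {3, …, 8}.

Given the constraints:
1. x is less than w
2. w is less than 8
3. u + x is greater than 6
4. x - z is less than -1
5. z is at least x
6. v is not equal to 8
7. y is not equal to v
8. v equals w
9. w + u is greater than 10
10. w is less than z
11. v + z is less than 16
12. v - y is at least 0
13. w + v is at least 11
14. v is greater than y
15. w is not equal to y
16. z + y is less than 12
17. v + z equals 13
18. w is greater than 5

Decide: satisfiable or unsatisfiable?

Satisfiable

Setting (x, y, z, w, v, u) = (4, 3, 7, 6, 6, 5) satisfies everything: constraint 3: u + x = 9; constraint 4: x - z = -3; constraint 9: w + u = 11, and the others follow.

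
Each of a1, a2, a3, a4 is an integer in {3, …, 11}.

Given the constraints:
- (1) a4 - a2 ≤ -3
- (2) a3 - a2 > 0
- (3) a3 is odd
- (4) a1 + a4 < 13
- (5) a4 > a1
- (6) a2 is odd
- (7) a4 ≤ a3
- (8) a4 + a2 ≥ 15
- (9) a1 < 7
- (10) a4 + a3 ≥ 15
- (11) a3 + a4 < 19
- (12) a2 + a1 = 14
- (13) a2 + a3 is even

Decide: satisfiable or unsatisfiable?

Satisfiable

Take a1 = 5, a2 = 9, a3 = 11, a4 = 6. Then constraint 1: a4 - a2 = -3; constraint 2: a3 - a2 = 2, and every other listed constraint is also met.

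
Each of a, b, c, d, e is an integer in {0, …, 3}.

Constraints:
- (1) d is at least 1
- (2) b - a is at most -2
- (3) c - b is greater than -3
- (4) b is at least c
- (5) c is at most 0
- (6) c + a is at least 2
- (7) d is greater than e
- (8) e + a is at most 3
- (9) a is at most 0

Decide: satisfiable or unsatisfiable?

Unsatisfiable

From constraint 5: c ≤ 0. From constraint 9: a ≤ 0. Hence c + a ≤ 0. But constraint 6 requires c + a ≥ 2, and 2 > 0. Contradiction.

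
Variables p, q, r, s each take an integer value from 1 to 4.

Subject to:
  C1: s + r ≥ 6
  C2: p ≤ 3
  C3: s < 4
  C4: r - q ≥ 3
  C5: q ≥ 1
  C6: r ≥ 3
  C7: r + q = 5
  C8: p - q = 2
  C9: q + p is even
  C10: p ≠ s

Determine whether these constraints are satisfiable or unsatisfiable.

Try p = 3, q = 1, r = 4, s = 2.
Check constraint 1: s + r = 6; constraint 4: r - q = 3. The remaining constraints are straightforward to verify.

Satisfiable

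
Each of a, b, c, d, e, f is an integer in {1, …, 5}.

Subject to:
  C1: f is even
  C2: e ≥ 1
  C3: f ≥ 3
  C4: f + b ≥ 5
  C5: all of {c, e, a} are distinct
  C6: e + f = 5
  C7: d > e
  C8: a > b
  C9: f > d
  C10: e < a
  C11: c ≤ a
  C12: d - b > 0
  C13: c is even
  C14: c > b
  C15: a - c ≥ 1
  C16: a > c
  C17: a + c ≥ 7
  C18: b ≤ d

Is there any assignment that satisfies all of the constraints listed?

Satisfiable

The assignment a = 5, b = 1, c = 4, d = 2, e = 1, f = 4 works:
  constraint 4 holds since f + b = 5.
  constraint 6 holds since e + f = 5.
  constraint 12 holds since d - b = 1.
The rest check out directly.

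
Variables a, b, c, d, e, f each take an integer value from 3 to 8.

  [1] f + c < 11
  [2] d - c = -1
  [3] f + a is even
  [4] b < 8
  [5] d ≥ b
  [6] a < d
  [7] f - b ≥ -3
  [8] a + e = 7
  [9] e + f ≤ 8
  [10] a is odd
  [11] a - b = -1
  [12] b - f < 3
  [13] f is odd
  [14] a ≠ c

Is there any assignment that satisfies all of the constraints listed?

Satisfiable

The assignment a = 3, b = 4, c = 5, d = 4, e = 4, f = 3 works:
  constraint 1 holds since f + c = 8.
  constraint 2 holds since d - c = -1.
The rest check out directly.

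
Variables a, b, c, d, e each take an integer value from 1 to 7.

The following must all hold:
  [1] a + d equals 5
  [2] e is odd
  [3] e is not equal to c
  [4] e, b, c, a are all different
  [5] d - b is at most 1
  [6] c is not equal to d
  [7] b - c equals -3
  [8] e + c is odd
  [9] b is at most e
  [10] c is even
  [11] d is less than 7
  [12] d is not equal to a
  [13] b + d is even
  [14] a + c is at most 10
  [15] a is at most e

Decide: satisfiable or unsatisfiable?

Satisfiable

One satisfying assignment is a = 2, b = 3, c = 6, d = 3, e = 5.
For the less obvious constraints — constraint 1: a + d = 5; constraint 5: d - b = 0; constraint 7: b - c = -3 — and the others hold by inspection.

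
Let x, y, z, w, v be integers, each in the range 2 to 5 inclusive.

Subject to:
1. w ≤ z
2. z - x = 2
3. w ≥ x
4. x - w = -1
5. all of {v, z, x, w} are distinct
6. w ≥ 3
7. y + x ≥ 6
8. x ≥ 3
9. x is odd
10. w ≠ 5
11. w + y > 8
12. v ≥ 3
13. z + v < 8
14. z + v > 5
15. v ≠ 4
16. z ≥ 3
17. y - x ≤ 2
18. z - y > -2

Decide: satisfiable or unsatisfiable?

Constraints 6, 8, 12, and 16 confine each of v, z, x, w to the 3 values {3, …, 5} (the domain already gives each ≤ 5).
Constraint 5 requires all 4 of them to be distinct, but only 3 values are available — impossible by the pigeonhole principle.

Unsatisfiable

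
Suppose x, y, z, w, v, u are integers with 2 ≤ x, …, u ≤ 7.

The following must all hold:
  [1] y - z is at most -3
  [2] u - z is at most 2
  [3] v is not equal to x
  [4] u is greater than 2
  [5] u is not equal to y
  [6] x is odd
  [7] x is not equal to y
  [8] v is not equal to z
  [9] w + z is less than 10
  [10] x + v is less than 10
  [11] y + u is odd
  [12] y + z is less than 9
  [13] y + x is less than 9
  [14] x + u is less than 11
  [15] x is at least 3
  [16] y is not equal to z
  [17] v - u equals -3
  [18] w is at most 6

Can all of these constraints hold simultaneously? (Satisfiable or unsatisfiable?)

Try x = 5, y = 2, z = 5, w = 4, v = 2, u = 5.
Check constraint 1: y - z = -3; constraint 2: u - z = 0. The remaining constraints are straightforward to verify.

Satisfiable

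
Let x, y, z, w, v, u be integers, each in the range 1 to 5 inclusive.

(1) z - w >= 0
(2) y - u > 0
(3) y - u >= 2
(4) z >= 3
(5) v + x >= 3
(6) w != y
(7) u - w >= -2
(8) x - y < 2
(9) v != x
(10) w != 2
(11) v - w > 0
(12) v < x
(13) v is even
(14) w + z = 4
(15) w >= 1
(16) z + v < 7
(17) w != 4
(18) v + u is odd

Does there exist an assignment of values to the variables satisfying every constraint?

Setting (x, y, z, w, v, u) = (3, 4, 3, 1, 2, 1) satisfies everything: constraint 1: z - w = 2; constraint 2: y - u = 3, and the others follow.

Satisfiable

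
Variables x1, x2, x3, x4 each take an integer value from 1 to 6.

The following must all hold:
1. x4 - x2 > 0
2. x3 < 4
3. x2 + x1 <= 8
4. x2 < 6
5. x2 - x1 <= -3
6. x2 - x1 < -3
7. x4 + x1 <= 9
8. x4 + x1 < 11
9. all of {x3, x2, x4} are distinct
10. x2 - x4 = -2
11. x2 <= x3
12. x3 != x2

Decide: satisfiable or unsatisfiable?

Try x1 = 5, x2 = 1, x3 = 2, x4 = 3.
Check constraint 1: x4 - x2 = 2; constraint 3: x2 + x1 = 6; constraint 5: x2 - x1 = -4. The remaining constraints are straightforward to verify.

Satisfiable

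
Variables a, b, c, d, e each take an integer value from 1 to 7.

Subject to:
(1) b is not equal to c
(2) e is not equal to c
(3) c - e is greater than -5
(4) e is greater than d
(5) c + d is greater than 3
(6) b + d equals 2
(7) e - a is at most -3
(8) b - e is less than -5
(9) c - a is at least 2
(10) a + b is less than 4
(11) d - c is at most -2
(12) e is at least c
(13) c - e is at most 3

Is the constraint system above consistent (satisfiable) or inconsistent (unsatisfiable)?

Unsatisfiable

Constraints 7, 9, and 13 give a − e ≥ 3, e − c ≥ -3, c − a ≥ 2.
Adding all 3 inequalities: the left sides telescope to 0, and the right sides sum to 3 + (-3) + 2 = 2. So 0 ≥ 2, which is false.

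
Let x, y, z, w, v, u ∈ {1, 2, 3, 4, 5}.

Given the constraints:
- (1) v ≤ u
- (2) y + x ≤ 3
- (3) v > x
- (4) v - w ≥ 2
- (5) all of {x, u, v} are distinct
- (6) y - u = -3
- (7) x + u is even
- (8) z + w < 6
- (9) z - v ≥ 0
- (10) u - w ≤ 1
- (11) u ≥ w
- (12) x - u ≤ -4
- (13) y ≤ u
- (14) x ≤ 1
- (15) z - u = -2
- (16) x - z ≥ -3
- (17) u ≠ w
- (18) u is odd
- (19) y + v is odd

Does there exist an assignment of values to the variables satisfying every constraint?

Constraints 4, 9, 10, 12, and 16 give x − z ≥ -3, z − v ≥ 0, v − w ≥ 2, w − u ≥ -1, u − x ≥ 4.
Adding all 5 inequalities: the left sides telescope to 0, and the right sides sum to (-3) + 0 + 2 + (-1) + 4 = 2. So 0 ≥ 2, which is false.

Unsatisfiable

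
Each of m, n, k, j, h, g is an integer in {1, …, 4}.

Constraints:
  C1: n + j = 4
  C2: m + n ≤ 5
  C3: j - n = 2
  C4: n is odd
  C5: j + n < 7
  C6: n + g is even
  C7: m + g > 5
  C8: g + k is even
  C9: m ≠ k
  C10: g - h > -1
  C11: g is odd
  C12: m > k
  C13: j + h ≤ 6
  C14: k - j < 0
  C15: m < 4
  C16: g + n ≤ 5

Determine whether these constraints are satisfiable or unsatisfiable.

Try m = 3, n = 1, k = 1, j = 3, h = 2, g = 3.
Check constraint 1: n + j = 4; constraint 2: m + n = 4. The remaining constraints are straightforward to verify.

Satisfiable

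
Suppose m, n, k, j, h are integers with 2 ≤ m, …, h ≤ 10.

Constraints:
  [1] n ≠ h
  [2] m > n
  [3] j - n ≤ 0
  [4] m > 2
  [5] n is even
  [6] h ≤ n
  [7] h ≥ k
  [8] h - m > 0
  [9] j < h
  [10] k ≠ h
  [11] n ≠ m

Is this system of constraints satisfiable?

Unsatisfiable

Constraints 2, 6, and 8 give n < m, m < h, h ≤ n. Chaining: n < m < h ≤ n, which forces n < n — impossible.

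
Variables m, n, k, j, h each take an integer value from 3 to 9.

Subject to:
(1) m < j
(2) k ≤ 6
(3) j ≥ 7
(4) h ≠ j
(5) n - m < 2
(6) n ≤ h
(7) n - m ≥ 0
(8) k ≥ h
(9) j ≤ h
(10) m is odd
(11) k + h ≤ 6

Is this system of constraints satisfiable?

From constraints 3 and 9: h ≥ j and j ≥ 7, so h ≥ 7. From constraints 2 and 8: h ≤ k and k ≤ 6, so h ≤ 6. But 6 < 7, so no value of h works.

Unsatisfiable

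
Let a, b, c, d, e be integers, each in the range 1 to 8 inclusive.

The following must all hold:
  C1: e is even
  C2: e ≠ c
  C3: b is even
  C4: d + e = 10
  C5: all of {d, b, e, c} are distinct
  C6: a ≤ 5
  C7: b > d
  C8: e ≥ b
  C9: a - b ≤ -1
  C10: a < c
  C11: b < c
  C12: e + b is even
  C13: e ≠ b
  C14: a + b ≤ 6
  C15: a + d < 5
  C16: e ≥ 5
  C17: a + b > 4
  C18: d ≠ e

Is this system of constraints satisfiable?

Setting (a, b, c, d, e) = (2, 4, 5, 2, 8) satisfies everything: constraint 4: d + e = 10; constraint 9: a - b = -2, and the others follow.

Satisfiable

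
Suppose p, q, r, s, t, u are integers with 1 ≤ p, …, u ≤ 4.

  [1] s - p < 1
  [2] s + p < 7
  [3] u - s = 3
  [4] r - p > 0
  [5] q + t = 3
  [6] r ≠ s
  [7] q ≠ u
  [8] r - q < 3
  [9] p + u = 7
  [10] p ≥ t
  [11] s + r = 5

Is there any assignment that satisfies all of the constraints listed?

Take p = 3, q = 2, r = 4, s = 1, t = 1, u = 4. Then constraint 1: s - p = -2; constraint 2: s + p = 4; constraint 3: u - s = 3, and every other listed constraint is also met.

Satisfiable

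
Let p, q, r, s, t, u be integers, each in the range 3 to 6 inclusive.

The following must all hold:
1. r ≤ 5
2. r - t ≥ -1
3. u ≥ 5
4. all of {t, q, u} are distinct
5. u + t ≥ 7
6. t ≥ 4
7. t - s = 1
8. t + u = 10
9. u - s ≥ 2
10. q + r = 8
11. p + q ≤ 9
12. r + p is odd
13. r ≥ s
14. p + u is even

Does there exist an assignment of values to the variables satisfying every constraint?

Satisfiable

One satisfying assignment is p = 4, q = 5, r = 3, s = 3, t = 4, u = 6.
For the less obvious constraints — constraint 2: r - t = -1; constraint 5: u + t = 10; constraint 7: t - s = 1 — and the others hold by inspection.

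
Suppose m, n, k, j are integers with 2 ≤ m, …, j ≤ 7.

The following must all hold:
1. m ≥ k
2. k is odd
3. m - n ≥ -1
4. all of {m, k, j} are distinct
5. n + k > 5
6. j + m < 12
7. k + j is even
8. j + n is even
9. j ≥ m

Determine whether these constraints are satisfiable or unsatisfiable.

Satisfiable

The assignment m = 4, n = 3, k = 3, j = 7 works:
  constraint 3 holds since m - n = 1.
  constraint 5 holds since n + k = 6.
  constraint 6 holds since j + m = 11.
The rest check out directly.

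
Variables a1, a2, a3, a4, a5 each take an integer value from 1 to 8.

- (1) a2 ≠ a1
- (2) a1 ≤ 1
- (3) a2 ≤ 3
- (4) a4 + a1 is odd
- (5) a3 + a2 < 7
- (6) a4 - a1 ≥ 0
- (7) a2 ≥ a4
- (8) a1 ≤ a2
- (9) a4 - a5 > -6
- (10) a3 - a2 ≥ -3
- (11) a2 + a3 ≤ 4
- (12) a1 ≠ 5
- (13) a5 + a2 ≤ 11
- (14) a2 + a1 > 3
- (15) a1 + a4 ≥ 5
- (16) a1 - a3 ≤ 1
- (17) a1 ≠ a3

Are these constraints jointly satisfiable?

From constraint 2: a1 ≤ 1. From constraints 3 and 7: a4 ≤ a2 ≤ 3. Hence a1 + a4 ≤ 4. But constraint 15 requires a1 + a4 ≥ 5, and 5 > 4. Contradiction.

Unsatisfiable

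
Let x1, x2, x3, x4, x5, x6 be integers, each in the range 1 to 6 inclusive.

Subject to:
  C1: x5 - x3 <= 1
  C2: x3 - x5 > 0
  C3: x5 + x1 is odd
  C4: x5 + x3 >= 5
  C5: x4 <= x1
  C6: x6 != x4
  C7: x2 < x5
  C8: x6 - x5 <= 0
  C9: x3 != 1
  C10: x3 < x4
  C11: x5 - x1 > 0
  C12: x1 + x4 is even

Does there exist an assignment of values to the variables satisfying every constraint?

Constraints 2, 5, 10, and 11 give x3 < x4, x4 ≤ x1, x1 < x5, x5 < x3. Chaining: x3 < x4 ≤ x1 < x5 < x3, which forces x3 < x3 — impossible.

Unsatisfiable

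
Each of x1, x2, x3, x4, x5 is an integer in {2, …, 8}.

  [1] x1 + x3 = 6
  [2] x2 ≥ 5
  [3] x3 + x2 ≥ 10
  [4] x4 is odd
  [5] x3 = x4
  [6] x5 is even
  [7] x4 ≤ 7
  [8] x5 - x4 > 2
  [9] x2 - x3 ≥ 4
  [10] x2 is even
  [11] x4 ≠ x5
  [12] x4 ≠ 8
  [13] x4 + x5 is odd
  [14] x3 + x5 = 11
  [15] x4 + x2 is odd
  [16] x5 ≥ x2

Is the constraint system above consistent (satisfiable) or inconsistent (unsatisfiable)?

Satisfiable

Take x1 = 3, x2 = 8, x3 = 3, x4 = 3, x5 = 8. Then constraint 1: x1 + x3 = 6; constraint 3: x3 + x2 = 11, and every other listed constraint is also met.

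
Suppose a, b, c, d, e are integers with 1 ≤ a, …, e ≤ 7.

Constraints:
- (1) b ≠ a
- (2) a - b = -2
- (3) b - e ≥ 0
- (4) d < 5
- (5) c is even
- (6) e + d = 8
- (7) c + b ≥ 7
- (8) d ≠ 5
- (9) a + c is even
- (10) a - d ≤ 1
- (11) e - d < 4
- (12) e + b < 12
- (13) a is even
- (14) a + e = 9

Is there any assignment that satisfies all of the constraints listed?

Satisfiable

Try a = 4, b = 6, c = 4, d = 3, e = 5.
Check constraint 2: a - b = -2; constraint 3: b - e = 1. The remaining constraints are straightforward to verify.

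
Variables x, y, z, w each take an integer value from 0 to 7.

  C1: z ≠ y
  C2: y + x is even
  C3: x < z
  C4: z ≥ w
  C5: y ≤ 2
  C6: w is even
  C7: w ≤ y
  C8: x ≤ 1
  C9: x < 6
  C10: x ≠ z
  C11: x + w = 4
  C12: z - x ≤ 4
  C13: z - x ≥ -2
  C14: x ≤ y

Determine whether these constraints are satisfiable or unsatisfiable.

From constraint 8: x ≤ 1. From constraints 5 and 7: w ≤ y ≤ 2. Hence x + w ≤ 3. But constraint 11 requires x + w = 4, and 4 > 3. Contradiction.

Unsatisfiable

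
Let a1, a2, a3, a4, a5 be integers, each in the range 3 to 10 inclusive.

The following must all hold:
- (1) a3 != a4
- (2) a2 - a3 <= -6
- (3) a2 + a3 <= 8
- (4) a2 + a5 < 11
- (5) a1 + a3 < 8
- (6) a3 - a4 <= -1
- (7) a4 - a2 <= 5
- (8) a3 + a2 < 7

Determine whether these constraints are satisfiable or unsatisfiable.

Constraints 2, 6, and 7 give a2 − a4 ≥ -5, a4 − a3 ≥ 1, a3 − a2 ≥ 6.
Adding all 3 inequalities: the left sides telescope to 0, and the right sides sum to (-5) + 1 + 6 = 2. So 0 ≥ 2, which is false.

Unsatisfiable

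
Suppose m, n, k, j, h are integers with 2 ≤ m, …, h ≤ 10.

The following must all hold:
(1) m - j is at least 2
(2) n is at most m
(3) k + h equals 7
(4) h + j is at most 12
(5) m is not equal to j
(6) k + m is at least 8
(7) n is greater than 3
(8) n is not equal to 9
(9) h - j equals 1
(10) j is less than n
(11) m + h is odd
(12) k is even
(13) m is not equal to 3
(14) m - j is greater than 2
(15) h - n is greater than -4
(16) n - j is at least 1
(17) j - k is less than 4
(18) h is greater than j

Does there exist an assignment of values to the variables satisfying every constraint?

Satisfiable

Try m = 8, n = 8, k = 2, j = 4, h = 5.
Check constraint 1: m - j = 4; constraint 3: k + h = 7. The remaining constraints are straightforward to verify.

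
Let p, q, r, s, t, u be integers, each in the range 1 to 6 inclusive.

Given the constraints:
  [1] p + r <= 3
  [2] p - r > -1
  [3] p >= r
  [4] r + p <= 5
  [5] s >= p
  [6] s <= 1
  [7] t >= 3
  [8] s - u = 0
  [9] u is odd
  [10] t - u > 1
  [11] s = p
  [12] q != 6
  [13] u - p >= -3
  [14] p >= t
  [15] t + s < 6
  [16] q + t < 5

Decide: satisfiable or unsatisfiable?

From constraints 7 and 14: p ≥ t and t ≥ 3, so p ≥ 3. From constraints 5 and 6: p ≤ s and s ≤ 1, so p ≤ 1. But 1 < 3, so no value of p works.

Unsatisfiable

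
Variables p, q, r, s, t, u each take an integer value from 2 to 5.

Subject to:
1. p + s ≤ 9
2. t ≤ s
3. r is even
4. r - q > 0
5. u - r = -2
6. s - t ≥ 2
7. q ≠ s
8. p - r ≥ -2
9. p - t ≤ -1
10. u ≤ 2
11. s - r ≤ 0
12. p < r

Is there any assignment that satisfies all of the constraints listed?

Unsatisfiable

Constraints 6, 8, 9, and 11 give s − t ≥ 2, t − p ≥ 1, p − r ≥ -2, r − s ≥ 0.
Adding all 4 inequalities: the left sides telescope to 0, and the right sides sum to 2 + 1 + (-2) + 0 = 1. So 0 ≥ 1, which is false.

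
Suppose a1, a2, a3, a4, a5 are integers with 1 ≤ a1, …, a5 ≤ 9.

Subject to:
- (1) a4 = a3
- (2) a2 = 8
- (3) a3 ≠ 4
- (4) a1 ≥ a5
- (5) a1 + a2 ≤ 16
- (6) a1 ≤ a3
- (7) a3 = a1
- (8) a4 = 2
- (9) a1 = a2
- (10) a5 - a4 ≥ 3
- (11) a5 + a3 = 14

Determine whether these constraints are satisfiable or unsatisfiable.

Unsatisfiable

Constraint 8 fixes a4 = 2 and constraint 2 fixes a2 = 8. Constraints 1, 7, and 9 give a4 = a3 = a1 = a2, so a4 = a2. But 2 ≠ 8 — contradiction.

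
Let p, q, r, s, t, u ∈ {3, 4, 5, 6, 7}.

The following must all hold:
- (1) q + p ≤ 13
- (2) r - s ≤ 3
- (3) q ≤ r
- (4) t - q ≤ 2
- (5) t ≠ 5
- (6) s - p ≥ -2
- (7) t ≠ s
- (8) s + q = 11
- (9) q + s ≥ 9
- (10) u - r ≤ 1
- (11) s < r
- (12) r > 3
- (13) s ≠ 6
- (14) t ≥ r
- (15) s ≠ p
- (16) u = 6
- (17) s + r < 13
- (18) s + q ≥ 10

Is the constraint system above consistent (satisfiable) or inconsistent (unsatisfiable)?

One satisfying assignment is p = 3, q = 7, r = 7, s = 4, t = 7, u = 6.
For the less obvious constraints — constraint 1: q + p = 10; constraint 2: r - s = 3 — and the others hold by inspection.

Satisfiable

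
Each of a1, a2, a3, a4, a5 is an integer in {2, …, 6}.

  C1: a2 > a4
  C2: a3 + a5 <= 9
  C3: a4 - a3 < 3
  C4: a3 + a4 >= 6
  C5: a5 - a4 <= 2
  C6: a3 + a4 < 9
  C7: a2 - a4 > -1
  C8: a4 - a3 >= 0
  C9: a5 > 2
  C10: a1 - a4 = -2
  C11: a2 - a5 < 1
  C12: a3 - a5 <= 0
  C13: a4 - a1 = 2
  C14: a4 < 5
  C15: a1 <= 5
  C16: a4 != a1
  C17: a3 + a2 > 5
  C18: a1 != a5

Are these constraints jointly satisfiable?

Try a1 = 2, a2 = 5, a3 = 2, a4 = 4, a5 = 5.
Check constraint 2: a3 + a5 = 7; constraint 3: a4 - a3 = 2; constraint 4: a3 + a4 = 6. The remaining constraints are straightforward to verify.

Satisfiable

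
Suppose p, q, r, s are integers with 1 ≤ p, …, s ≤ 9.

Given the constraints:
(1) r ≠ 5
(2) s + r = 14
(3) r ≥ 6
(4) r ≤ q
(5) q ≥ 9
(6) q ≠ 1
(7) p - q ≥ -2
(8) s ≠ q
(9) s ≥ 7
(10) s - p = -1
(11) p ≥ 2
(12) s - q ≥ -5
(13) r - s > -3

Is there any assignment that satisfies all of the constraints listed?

Satisfiable

One satisfying assignment is p = 8, q = 9, r = 7, s = 7.
For the less obvious constraints — constraint 2: s + r = 14; constraint 7: p - q = -1 — and the others hold by inspection.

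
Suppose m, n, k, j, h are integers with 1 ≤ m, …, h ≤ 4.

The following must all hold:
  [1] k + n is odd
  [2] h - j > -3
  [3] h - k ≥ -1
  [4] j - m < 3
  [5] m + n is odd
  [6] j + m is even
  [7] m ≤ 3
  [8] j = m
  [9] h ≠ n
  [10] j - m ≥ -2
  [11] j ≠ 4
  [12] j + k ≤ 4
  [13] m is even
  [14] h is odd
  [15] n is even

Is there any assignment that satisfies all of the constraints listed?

Constraint 13 makes m even and constraint 15 makes n even, so m + n must be even. Constraint 5 says m + n is odd — contradiction.

Unsatisfiable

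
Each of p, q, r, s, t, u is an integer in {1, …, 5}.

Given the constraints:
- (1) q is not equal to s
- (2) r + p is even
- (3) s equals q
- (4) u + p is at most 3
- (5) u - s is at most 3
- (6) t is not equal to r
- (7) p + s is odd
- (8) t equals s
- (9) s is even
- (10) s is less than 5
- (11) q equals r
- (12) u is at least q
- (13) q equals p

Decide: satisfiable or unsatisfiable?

From constraints 3, 8, and 11, t = s = q = r, so t = r. But constraint 6 says t ≠ r. Contradiction.

Unsatisfiable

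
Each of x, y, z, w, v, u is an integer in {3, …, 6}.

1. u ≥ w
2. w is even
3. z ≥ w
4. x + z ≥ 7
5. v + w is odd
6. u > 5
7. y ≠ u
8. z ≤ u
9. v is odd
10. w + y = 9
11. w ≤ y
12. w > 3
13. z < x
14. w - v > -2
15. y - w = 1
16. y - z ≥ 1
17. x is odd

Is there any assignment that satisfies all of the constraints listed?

Setting (x, y, z, w, v, u) = (5, 5, 4, 4, 3, 6) satisfies everything: constraint 4: x + z = 9; constraint 10: w + y = 9; constraint 14: w - v = 1, and the others follow.

Satisfiable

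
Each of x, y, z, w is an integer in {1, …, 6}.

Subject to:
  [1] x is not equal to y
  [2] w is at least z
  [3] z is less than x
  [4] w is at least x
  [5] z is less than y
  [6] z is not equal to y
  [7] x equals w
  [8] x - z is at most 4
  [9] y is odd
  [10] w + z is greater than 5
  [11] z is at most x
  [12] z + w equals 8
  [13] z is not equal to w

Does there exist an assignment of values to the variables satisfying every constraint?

Setting (x, y, z, w) = (6, 3, 2, 6) satisfies everything: constraint 8: x - z = 4; constraint 10: w + z = 8; constraint 12: z + w = 8, and the others follow.

Satisfiable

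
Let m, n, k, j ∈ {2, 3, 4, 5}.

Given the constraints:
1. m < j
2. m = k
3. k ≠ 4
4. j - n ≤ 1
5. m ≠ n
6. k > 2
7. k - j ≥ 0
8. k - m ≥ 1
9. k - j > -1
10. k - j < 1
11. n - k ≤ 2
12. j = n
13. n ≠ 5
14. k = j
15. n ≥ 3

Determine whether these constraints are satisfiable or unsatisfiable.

Unsatisfiable

From constraints 2, 12, and 14, m = k = j = n, so m = n. But constraint 5 says m ≠ n. Contradiction.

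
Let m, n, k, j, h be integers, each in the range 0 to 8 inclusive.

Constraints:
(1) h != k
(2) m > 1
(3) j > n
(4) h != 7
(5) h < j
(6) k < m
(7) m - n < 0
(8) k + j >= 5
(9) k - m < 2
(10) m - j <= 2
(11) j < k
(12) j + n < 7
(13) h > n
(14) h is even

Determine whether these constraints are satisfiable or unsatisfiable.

Unsatisfiable

Constraints 5, 6, 7, 11, and 13 give m < n, n < h, h < j, j < k, k < m. Chaining: m < n < h < j < k < m, which forces m < m — impossible.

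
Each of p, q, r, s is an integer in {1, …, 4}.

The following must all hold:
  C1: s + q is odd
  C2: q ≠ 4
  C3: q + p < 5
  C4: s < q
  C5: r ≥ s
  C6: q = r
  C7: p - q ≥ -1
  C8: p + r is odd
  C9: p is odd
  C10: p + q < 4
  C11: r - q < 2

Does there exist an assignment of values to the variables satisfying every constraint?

Satisfiable

Try p = 1, q = 2, r = 2, s = 1.
Check constraint 3: q + p = 3; constraint 7: p - q = -1. The remaining constraints are straightforward to verify.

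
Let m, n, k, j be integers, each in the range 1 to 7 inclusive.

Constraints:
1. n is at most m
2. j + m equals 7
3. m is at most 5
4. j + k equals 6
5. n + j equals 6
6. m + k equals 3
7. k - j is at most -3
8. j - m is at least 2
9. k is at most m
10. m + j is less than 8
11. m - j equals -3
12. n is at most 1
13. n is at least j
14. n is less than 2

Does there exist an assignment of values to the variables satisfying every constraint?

From constraints 12 and 13: j ≤ n ≤ 1. From constraint 3: m ≤ 5. Hence j + m ≤ 6. But constraint 2 requires j + m = 7, and 7 > 6. Contradiction.

Unsatisfiable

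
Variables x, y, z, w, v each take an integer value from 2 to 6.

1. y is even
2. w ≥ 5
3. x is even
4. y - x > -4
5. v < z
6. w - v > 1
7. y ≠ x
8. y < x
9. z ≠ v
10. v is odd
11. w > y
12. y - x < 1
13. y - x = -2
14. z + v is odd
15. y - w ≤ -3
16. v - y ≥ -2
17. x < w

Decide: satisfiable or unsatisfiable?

Satisfiable

The assignment x = 4, y = 2, z = 6, w = 6, v = 3 works:
  constraint 4 holds since y - x = -2.
  constraint 6 holds since w - v = 3.
  constraint 12 holds since y - x = -2.
The rest check out directly.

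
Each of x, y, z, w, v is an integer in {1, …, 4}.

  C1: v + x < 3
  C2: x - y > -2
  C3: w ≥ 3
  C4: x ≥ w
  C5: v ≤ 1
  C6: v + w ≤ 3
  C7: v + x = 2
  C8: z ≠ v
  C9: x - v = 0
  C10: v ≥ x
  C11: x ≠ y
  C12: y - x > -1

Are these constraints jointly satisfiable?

Unsatisfiable

From constraints 3 and 4: x ≥ w and w ≥ 3, so x ≥ 3. From constraints 5 and 10: x ≤ v and v ≤ 1, so x ≤ 1. But 1 < 3, so no value of x works.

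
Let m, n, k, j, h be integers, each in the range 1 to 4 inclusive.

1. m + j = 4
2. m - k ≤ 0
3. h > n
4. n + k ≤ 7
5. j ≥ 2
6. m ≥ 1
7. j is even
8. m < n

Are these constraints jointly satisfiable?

The assignment m = 2, n = 3, k = 4, j = 2, h = 4 works:
  constraint 1 holds since m + j = 4.
  constraint 2 holds since m - k = -2.
  constraint 4 holds since n + k = 7.
The rest check out directly.

Satisfiable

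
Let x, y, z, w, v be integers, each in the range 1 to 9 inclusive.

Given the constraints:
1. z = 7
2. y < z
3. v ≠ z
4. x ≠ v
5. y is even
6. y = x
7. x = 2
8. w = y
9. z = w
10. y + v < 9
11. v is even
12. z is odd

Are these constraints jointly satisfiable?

Unsatisfiable

Constraint 1 fixes z = 7 and constraint 7 fixes x = 2. Constraints 6, 8, and 9 give z = w = y = x, so z = x. But 7 ≠ 2 — contradiction.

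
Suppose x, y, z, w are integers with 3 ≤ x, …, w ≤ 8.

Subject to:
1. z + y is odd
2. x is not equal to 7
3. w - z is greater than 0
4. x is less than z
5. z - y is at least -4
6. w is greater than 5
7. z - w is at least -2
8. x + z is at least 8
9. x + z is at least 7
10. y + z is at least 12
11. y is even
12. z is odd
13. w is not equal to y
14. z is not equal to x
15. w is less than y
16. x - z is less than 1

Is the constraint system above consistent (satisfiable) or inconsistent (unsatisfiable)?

Satisfiable

The assignment x = 3, y = 8, z = 5, w = 7 works:
  constraint 3 holds since w - z = 2.
  constraint 5 holds since z - y = -3.
The rest check out directly.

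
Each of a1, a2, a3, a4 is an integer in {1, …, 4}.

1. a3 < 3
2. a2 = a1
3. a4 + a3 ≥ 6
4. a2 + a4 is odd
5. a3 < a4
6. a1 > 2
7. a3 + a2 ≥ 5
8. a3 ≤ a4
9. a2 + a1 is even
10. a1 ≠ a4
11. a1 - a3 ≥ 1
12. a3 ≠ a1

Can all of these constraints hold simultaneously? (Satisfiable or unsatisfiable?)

Satisfiable

Try a1 = 3, a2 = 3, a3 = 2, a4 = 4.
Check constraint 3: a4 + a3 = 6; constraint 7: a3 + a2 = 5. The remaining constraints are straightforward to verify.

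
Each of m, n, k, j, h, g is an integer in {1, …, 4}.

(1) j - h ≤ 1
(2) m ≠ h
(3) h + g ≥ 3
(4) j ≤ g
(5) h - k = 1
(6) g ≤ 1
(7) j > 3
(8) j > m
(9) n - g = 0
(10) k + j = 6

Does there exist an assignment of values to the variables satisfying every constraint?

From constraint 7: j ≥ 4. From constraints 4 and 6: j ≤ g and g ≤ 1, so j ≤ 1. But 1 < 4, so no value of j works.

Unsatisfiable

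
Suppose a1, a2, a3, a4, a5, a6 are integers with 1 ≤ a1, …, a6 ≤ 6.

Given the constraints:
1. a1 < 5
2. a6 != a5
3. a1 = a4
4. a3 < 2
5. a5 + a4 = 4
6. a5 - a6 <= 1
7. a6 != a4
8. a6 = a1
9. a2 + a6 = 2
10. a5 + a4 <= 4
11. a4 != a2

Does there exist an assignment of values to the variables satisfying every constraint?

From constraints 3 and 8, a6 = a1 = a4, so a6 = a4. But constraint 7 says a6 ≠ a4. Contradiction.

Unsatisfiable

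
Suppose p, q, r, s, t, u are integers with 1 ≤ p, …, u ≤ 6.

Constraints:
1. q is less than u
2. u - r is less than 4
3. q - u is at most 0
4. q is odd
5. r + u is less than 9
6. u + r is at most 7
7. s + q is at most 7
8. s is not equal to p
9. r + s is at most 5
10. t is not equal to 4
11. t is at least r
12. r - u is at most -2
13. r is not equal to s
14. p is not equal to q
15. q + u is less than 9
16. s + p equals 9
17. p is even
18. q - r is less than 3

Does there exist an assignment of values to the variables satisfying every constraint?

Satisfiable

Setting (p, q, r, s, t, u) = (6, 3, 2, 3, 3, 5) satisfies everything: constraint 2: u - r = 3; constraint 3: q - u = -2, and the others follow.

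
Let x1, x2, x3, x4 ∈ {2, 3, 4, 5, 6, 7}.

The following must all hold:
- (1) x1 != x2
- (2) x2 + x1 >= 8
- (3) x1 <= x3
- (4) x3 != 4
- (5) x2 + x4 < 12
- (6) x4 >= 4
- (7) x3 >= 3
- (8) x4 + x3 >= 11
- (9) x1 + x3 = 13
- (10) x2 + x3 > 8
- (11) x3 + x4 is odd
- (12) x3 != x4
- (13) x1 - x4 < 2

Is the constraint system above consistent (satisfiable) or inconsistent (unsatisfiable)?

Satisfiable

One satisfying assignment is x1 = 6, x2 = 4, x3 = 7, x4 = 6.
For the less obvious constraints — constraint 2: x2 + x1 = 10; constraint 5: x2 + x4 = 10; constraint 8: x4 + x3 = 13 — and the others hold by inspection.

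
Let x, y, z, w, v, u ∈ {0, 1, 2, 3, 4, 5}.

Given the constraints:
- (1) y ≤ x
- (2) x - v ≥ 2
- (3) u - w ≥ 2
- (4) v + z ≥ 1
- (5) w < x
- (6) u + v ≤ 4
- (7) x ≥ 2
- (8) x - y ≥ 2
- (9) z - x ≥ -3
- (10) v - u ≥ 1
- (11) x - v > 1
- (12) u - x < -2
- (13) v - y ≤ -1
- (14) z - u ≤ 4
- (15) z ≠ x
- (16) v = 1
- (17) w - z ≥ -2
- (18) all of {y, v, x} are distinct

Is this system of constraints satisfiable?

Unsatisfiable

Constraints 3, 8, 9, 10, 13, and 17 give u − w ≥ 2, w − z ≥ -2, z − x ≥ -3, x − y ≥ 2, y − v ≥ 1, v − u ≥ 1.
Adding all 6 inequalities: the left sides telescope to 0, and the right sides sum to 2 + (-2) + (-3) + 2 + 1 + 1 = 1. So 0 ≥ 1, which is false.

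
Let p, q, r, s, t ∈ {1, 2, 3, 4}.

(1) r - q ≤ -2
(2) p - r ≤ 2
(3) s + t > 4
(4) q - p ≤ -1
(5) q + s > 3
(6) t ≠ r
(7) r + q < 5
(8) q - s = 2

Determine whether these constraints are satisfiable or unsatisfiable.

Constraints 1, 2, and 4 give r − p ≥ -2, p − q ≥ 1, q − r ≥ 2.
Adding all 3 inequalities: the left sides telescope to 0, and the right sides sum to (-2) + 1 + 2 = 1. So 0 ≥ 1, which is false.

Unsatisfiable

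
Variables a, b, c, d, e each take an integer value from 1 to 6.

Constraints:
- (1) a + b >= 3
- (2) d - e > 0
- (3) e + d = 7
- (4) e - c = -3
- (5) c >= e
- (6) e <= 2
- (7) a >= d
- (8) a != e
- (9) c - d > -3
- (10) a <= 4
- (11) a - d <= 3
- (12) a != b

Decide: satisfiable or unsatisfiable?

From constraint 6: e ≤ 2. From constraints 7 and 10: d ≤ a ≤ 4. Hence e + d ≤ 6. But constraint 3 requires e + d = 7, and 7 > 6. Contradiction.

Unsatisfiable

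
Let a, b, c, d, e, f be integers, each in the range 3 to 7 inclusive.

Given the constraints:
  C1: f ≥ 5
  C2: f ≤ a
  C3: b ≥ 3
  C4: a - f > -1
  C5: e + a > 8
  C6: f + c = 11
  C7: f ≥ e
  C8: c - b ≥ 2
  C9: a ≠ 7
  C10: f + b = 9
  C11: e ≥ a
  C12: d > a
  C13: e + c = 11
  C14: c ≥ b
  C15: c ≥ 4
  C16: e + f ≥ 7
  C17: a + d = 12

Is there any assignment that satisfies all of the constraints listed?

Satisfiable

Setting (a, b, c, d, e, f) = (5, 4, 6, 7, 5, 5) satisfies everything: constraint 4: a - f = 0; constraint 5: e + a = 10; constraint 6: f + c = 11, and the others follow.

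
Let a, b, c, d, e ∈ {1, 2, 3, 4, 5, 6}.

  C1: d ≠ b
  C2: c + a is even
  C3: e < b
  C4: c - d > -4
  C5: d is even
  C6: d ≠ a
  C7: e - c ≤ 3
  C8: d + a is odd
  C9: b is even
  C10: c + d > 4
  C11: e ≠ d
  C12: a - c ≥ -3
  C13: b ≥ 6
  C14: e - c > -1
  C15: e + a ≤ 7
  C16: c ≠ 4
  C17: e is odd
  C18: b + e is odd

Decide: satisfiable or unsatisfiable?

Satisfiable

One satisfying assignment is a = 1, b = 6, c = 3, d = 4, e = 3.
For the less obvious constraints — constraint 4: c - d = -1; constraint 7: e - c = 0 — and the others hold by inspection.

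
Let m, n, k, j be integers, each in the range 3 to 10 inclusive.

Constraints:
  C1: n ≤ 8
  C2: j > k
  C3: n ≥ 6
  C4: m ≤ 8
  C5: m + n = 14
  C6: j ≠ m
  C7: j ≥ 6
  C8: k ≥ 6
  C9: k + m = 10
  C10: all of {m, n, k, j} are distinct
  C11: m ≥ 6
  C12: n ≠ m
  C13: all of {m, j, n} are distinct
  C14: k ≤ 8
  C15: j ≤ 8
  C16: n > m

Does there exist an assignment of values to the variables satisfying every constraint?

Constraints 1, 3, 4, 7, 8, 11, 14, and 15 confine each of m, n, k, j to the 3 values {6, …, 8}.
Constraint 10 requires all 4 of them to be distinct, but only 3 values are available — impossible by the pigeonhole principle.

Unsatisfiable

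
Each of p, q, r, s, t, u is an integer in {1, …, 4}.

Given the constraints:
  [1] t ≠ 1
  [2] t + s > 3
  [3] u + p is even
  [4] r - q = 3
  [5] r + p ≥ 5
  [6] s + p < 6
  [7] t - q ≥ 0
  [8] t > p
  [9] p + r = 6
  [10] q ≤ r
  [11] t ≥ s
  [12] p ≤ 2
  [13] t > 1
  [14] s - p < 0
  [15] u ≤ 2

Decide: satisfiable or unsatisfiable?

Satisfiable

Take p = 2, q = 1, r = 4, s = 1, t = 4, u = 2. Then constraint 2: t + s = 5; constraint 4: r - q = 3, and every other listed constraint is also met.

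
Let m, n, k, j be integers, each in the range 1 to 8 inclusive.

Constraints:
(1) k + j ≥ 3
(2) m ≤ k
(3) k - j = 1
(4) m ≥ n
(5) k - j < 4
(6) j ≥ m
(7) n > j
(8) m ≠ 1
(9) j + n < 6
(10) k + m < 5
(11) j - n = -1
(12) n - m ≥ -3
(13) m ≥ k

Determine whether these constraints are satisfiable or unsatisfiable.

Constraints 4, 6, and 7 give n ≤ m, m ≤ j, j < n. Chaining: n ≤ m ≤ j < n, which forces n < n — impossible.

Unsatisfiable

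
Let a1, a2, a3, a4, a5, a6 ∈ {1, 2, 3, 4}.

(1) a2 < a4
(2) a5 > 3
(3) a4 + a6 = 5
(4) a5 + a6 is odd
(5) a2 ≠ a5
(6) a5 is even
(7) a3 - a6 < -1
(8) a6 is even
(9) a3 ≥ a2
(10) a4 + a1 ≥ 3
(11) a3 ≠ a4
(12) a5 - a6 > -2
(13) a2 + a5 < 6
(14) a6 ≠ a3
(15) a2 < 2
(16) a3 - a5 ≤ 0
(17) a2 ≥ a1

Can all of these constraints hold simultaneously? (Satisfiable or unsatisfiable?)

Unsatisfiable

Constraint 6 makes a5 even and constraint 8 makes a6 even, so a5 + a6 must be even. Constraint 4 says a5 + a6 is odd — contradiction.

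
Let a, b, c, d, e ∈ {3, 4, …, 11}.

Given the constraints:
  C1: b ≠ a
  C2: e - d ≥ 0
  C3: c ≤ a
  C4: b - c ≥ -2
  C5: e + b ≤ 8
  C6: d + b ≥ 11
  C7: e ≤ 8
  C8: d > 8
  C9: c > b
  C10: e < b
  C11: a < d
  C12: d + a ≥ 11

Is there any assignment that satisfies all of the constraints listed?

Unsatisfiable

Constraints 2, 3, 9, 10, and 11 give a < d, d ≤ e, e < b, b < c, c ≤ a. Chaining: a < d ≤ e < b < c ≤ a, which forces a < a — impossible.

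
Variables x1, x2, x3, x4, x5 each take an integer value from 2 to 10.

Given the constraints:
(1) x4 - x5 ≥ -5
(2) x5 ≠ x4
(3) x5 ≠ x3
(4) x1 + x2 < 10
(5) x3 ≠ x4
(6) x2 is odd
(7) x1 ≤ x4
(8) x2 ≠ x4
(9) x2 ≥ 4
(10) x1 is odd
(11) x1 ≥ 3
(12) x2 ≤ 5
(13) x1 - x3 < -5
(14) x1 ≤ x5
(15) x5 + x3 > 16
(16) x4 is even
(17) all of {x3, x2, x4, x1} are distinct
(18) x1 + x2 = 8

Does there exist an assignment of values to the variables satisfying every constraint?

Try x1 = 3, x2 = 5, x3 = 9, x4 = 6, x5 = 8.
Check constraint 1: x4 - x5 = -2; constraint 4: x1 + x2 = 8; constraint 13: x1 - x3 = -6. The remaining constraints are straightforward to verify.

Satisfiable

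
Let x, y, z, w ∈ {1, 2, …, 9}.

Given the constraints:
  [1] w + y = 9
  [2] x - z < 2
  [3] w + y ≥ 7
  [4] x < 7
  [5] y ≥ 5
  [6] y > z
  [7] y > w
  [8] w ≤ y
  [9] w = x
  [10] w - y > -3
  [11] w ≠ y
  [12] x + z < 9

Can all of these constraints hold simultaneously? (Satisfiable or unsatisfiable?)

One satisfying assignment is x = 4, y = 5, z = 3, w = 4.
For the less obvious constraints — constraint 1: w + y = 9; constraint 2: x - z = 1 — and the others hold by inspection.

Satisfiable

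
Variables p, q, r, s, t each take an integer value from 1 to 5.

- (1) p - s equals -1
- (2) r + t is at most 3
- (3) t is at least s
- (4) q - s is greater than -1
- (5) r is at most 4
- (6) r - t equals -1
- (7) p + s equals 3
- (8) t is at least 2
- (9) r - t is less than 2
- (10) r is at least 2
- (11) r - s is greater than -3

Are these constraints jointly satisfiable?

From constraint 10: r ≥ 2. From constraint 8: t ≥ 2. Hence r + t ≥ 4. But constraint 2 requires r + t ≤ 3, and 3 < 4. Contradiction.

Unsatisfiable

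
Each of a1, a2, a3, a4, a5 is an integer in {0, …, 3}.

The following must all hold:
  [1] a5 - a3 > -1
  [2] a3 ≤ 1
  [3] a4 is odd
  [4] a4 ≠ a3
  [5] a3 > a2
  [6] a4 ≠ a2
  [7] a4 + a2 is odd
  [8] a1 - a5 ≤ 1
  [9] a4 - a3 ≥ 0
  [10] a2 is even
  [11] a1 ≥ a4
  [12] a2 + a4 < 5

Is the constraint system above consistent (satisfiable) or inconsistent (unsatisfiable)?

Satisfiable

One satisfying assignment is a1 = 3, a2 = 0, a3 = 1, a4 = 3, a5 = 3.
For the less obvious constraints — constraint 1: a5 - a3 = 2; constraint 8: a1 - a5 = 0; constraint 9: a4 - a3 = 2 — and the others hold by inspection.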